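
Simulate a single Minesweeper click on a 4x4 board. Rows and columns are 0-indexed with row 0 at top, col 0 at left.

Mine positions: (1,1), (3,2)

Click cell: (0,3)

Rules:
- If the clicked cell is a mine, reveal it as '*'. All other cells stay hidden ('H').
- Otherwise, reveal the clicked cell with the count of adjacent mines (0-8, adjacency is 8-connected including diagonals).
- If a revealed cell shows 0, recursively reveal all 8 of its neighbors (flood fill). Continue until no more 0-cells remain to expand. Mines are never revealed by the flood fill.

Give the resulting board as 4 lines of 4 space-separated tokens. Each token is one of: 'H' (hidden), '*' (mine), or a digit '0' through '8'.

H H 1 0
H H 1 0
H H 2 1
H H H H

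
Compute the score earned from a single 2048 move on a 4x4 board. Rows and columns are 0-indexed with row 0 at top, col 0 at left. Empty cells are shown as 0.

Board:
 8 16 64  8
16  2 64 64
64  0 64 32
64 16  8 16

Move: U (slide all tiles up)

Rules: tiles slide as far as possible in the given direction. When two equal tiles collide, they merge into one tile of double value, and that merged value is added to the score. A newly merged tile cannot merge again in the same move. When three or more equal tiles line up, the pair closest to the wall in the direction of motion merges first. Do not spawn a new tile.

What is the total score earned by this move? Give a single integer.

Slide up:
col 0: [8, 16, 64, 64] -> [8, 16, 128, 0]  score +128 (running 128)
col 1: [16, 2, 0, 16] -> [16, 2, 16, 0]  score +0 (running 128)
col 2: [64, 64, 64, 8] -> [128, 64, 8, 0]  score +128 (running 256)
col 3: [8, 64, 32, 16] -> [8, 64, 32, 16]  score +0 (running 256)
Board after move:
  8  16 128   8
 16   2  64  64
128  16   8  32
  0   0   0  16

Answer: 256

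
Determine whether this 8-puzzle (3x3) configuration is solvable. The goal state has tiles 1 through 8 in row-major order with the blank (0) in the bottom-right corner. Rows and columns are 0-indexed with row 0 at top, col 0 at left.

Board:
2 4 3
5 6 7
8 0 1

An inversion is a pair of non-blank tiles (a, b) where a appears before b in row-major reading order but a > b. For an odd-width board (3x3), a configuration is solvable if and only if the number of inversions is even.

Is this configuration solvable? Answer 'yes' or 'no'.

Answer: yes

Derivation:
Inversions (pairs i<j in row-major order where tile[i] > tile[j] > 0): 8
8 is even, so the puzzle is solvable.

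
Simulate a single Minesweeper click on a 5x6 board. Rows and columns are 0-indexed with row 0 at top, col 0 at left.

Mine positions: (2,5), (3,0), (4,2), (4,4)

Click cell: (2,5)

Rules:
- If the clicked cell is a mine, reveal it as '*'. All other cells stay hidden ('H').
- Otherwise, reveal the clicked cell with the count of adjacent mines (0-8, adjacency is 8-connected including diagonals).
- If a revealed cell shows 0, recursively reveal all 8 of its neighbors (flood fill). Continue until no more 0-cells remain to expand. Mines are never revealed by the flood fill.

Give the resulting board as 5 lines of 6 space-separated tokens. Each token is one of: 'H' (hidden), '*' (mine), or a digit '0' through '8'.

H H H H H H
H H H H H H
H H H H H *
H H H H H H
H H H H H H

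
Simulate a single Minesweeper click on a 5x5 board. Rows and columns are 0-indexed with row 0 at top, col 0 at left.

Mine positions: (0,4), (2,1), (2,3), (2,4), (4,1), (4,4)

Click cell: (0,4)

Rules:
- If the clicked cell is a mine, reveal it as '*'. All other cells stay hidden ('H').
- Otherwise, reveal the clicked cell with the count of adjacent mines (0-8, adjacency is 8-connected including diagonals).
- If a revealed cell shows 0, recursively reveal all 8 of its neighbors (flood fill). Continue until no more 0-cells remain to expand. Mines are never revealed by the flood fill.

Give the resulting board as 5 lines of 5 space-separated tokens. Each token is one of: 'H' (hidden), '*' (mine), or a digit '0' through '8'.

H H H H *
H H H H H
H H H H H
H H H H H
H H H H H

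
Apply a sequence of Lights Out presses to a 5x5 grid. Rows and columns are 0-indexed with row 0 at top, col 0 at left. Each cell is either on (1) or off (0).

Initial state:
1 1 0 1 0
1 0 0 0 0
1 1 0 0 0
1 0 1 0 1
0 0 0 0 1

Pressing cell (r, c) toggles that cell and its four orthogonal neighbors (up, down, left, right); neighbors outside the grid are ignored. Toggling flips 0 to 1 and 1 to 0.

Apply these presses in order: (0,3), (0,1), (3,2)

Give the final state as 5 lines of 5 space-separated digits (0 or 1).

Answer: 0 0 0 0 1
1 1 0 1 0
1 1 1 0 0
1 1 0 1 1
0 0 1 0 1

Derivation:
After press 1 at (0,3):
1 1 1 0 1
1 0 0 1 0
1 1 0 0 0
1 0 1 0 1
0 0 0 0 1

After press 2 at (0,1):
0 0 0 0 1
1 1 0 1 0
1 1 0 0 0
1 0 1 0 1
0 0 0 0 1

After press 3 at (3,2):
0 0 0 0 1
1 1 0 1 0
1 1 1 0 0
1 1 0 1 1
0 0 1 0 1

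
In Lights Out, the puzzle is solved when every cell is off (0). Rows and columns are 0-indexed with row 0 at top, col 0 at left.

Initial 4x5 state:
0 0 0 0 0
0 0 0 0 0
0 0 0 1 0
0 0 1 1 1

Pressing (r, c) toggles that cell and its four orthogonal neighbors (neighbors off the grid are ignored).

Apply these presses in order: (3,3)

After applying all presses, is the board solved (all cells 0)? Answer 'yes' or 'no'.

Answer: yes

Derivation:
After press 1 at (3,3):
0 0 0 0 0
0 0 0 0 0
0 0 0 0 0
0 0 0 0 0

Lights still on: 0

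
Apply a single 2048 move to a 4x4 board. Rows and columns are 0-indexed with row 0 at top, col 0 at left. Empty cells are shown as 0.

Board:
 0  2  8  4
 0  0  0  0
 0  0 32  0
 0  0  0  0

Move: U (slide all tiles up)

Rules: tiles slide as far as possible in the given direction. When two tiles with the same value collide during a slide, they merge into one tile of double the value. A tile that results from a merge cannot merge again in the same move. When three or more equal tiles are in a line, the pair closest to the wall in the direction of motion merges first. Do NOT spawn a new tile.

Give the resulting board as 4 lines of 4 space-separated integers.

Slide up:
col 0: [0, 0, 0, 0] -> [0, 0, 0, 0]
col 1: [2, 0, 0, 0] -> [2, 0, 0, 0]
col 2: [8, 0, 32, 0] -> [8, 32, 0, 0]
col 3: [4, 0, 0, 0] -> [4, 0, 0, 0]

Answer:  0  2  8  4
 0  0 32  0
 0  0  0  0
 0  0  0  0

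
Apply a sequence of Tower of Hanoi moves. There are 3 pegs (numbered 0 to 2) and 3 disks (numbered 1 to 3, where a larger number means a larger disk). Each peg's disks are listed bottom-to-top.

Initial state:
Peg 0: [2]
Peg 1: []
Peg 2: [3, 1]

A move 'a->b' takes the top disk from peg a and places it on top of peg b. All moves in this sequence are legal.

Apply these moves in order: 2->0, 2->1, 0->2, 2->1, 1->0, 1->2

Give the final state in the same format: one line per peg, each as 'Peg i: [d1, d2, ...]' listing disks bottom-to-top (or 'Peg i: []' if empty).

Answer: Peg 0: [2, 1]
Peg 1: []
Peg 2: [3]

Derivation:
After move 1 (2->0):
Peg 0: [2, 1]
Peg 1: []
Peg 2: [3]

After move 2 (2->1):
Peg 0: [2, 1]
Peg 1: [3]
Peg 2: []

After move 3 (0->2):
Peg 0: [2]
Peg 1: [3]
Peg 2: [1]

After move 4 (2->1):
Peg 0: [2]
Peg 1: [3, 1]
Peg 2: []

After move 5 (1->0):
Peg 0: [2, 1]
Peg 1: [3]
Peg 2: []

After move 6 (1->2):
Peg 0: [2, 1]
Peg 1: []
Peg 2: [3]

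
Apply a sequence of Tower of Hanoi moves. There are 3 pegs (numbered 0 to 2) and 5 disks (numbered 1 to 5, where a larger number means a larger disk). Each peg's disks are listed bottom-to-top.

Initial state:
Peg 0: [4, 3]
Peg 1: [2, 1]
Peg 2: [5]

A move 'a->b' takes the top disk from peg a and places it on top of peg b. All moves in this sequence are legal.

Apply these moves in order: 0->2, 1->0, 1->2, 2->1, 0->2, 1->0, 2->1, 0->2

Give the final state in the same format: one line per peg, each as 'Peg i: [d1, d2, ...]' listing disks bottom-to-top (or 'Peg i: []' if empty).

After move 1 (0->2):
Peg 0: [4]
Peg 1: [2, 1]
Peg 2: [5, 3]

After move 2 (1->0):
Peg 0: [4, 1]
Peg 1: [2]
Peg 2: [5, 3]

After move 3 (1->2):
Peg 0: [4, 1]
Peg 1: []
Peg 2: [5, 3, 2]

After move 4 (2->1):
Peg 0: [4, 1]
Peg 1: [2]
Peg 2: [5, 3]

After move 5 (0->2):
Peg 0: [4]
Peg 1: [2]
Peg 2: [5, 3, 1]

After move 6 (1->0):
Peg 0: [4, 2]
Peg 1: []
Peg 2: [5, 3, 1]

After move 7 (2->1):
Peg 0: [4, 2]
Peg 1: [1]
Peg 2: [5, 3]

After move 8 (0->2):
Peg 0: [4]
Peg 1: [1]
Peg 2: [5, 3, 2]

Answer: Peg 0: [4]
Peg 1: [1]
Peg 2: [5, 3, 2]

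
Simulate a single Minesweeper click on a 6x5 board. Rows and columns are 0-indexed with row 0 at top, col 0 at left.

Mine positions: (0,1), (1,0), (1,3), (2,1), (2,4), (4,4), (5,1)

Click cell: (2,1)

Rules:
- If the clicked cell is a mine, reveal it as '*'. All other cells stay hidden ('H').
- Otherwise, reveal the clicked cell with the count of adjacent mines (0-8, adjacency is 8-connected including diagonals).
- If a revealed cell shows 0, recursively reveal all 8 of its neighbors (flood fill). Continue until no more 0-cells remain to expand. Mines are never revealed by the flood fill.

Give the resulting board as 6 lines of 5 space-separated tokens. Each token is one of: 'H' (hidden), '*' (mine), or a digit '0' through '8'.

H H H H H
H H H H H
H * H H H
H H H H H
H H H H H
H H H H H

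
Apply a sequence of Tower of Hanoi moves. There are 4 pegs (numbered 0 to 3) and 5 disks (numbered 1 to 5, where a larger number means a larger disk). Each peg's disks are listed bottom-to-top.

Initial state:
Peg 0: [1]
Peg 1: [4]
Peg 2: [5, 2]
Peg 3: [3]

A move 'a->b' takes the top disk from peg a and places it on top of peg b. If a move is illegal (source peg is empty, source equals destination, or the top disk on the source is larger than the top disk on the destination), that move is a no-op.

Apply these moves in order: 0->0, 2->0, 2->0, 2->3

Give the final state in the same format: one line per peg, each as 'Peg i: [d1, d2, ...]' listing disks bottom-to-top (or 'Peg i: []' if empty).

After move 1 (0->0):
Peg 0: [1]
Peg 1: [4]
Peg 2: [5, 2]
Peg 3: [3]

After move 2 (2->0):
Peg 0: [1]
Peg 1: [4]
Peg 2: [5, 2]
Peg 3: [3]

After move 3 (2->0):
Peg 0: [1]
Peg 1: [4]
Peg 2: [5, 2]
Peg 3: [3]

After move 4 (2->3):
Peg 0: [1]
Peg 1: [4]
Peg 2: [5]
Peg 3: [3, 2]

Answer: Peg 0: [1]
Peg 1: [4]
Peg 2: [5]
Peg 3: [3, 2]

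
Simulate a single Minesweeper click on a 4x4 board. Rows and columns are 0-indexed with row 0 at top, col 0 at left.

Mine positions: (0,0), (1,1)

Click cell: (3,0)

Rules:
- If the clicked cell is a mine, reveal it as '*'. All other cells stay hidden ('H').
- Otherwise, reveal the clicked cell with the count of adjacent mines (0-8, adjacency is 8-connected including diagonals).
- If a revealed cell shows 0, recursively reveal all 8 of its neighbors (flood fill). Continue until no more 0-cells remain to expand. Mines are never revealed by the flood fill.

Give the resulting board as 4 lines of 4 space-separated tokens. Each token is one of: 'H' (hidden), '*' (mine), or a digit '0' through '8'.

H H 1 0
H H 1 0
1 1 1 0
0 0 0 0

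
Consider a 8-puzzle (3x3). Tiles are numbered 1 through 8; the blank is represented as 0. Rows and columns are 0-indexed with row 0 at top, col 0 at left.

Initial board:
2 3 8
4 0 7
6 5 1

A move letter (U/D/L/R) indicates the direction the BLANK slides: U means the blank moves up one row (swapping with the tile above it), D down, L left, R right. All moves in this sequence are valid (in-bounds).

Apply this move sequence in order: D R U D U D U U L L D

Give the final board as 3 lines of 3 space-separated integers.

After move 1 (D):
2 3 8
4 5 7
6 0 1

After move 2 (R):
2 3 8
4 5 7
6 1 0

After move 3 (U):
2 3 8
4 5 0
6 1 7

After move 4 (D):
2 3 8
4 5 7
6 1 0

After move 5 (U):
2 3 8
4 5 0
6 1 7

After move 6 (D):
2 3 8
4 5 7
6 1 0

After move 7 (U):
2 3 8
4 5 0
6 1 7

After move 8 (U):
2 3 0
4 5 8
6 1 7

After move 9 (L):
2 0 3
4 5 8
6 1 7

After move 10 (L):
0 2 3
4 5 8
6 1 7

After move 11 (D):
4 2 3
0 5 8
6 1 7

Answer: 4 2 3
0 5 8
6 1 7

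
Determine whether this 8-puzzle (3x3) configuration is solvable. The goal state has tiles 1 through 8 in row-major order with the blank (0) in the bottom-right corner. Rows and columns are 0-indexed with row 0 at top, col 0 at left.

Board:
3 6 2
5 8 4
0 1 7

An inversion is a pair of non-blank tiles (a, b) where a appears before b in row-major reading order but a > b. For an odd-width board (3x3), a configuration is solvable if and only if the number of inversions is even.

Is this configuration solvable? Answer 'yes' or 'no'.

Answer: no

Derivation:
Inversions (pairs i<j in row-major order where tile[i] > tile[j] > 0): 13
13 is odd, so the puzzle is not solvable.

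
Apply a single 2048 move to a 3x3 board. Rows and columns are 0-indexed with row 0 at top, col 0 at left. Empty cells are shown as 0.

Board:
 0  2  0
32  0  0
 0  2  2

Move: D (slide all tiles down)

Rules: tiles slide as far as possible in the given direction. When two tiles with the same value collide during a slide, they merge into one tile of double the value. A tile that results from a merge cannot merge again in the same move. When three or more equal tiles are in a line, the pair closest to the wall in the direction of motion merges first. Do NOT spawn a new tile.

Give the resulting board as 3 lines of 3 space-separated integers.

Slide down:
col 0: [0, 32, 0] -> [0, 0, 32]
col 1: [2, 0, 2] -> [0, 0, 4]
col 2: [0, 0, 2] -> [0, 0, 2]

Answer:  0  0  0
 0  0  0
32  4  2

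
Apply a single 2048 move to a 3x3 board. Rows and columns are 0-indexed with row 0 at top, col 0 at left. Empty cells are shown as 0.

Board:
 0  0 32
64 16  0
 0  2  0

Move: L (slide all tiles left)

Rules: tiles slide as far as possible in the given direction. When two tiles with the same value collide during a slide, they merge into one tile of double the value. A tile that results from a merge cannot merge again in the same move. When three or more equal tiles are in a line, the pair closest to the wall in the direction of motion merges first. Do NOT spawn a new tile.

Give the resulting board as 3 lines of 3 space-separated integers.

Slide left:
row 0: [0, 0, 32] -> [32, 0, 0]
row 1: [64, 16, 0] -> [64, 16, 0]
row 2: [0, 2, 0] -> [2, 0, 0]

Answer: 32  0  0
64 16  0
 2  0  0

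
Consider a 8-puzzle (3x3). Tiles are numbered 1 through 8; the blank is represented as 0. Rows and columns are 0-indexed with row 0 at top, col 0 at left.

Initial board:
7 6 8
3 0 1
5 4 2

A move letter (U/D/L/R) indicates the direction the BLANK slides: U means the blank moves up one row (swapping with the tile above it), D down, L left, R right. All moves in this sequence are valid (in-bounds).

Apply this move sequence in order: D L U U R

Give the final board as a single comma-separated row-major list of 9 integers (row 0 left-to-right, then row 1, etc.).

After move 1 (D):
7 6 8
3 4 1
5 0 2

After move 2 (L):
7 6 8
3 4 1
0 5 2

After move 3 (U):
7 6 8
0 4 1
3 5 2

After move 4 (U):
0 6 8
7 4 1
3 5 2

After move 5 (R):
6 0 8
7 4 1
3 5 2

Answer: 6, 0, 8, 7, 4, 1, 3, 5, 2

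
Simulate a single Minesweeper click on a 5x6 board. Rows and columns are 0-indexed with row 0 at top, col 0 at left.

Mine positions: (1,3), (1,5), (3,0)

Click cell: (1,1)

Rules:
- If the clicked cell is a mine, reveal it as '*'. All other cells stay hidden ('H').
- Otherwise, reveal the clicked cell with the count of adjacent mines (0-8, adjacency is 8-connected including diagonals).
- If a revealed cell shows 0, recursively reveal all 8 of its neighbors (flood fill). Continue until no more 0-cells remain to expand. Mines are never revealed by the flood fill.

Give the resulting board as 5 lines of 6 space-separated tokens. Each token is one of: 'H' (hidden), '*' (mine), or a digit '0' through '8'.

0 0 1 H H H
0 0 1 H H H
1 1 1 H H H
H H H H H H
H H H H H H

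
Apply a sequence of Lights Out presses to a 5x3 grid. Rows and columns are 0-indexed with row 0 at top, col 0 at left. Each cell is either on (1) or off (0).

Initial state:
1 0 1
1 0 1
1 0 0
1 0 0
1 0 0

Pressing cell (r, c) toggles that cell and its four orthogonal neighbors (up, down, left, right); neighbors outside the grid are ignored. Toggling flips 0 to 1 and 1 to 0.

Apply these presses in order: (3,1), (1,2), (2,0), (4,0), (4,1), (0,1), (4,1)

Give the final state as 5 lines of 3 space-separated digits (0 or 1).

After press 1 at (3,1):
1 0 1
1 0 1
1 1 0
0 1 1
1 1 0

After press 2 at (1,2):
1 0 0
1 1 0
1 1 1
0 1 1
1 1 0

After press 3 at (2,0):
1 0 0
0 1 0
0 0 1
1 1 1
1 1 0

After press 4 at (4,0):
1 0 0
0 1 0
0 0 1
0 1 1
0 0 0

After press 5 at (4,1):
1 0 0
0 1 0
0 0 1
0 0 1
1 1 1

After press 6 at (0,1):
0 1 1
0 0 0
0 0 1
0 0 1
1 1 1

After press 7 at (4,1):
0 1 1
0 0 0
0 0 1
0 1 1
0 0 0

Answer: 0 1 1
0 0 0
0 0 1
0 1 1
0 0 0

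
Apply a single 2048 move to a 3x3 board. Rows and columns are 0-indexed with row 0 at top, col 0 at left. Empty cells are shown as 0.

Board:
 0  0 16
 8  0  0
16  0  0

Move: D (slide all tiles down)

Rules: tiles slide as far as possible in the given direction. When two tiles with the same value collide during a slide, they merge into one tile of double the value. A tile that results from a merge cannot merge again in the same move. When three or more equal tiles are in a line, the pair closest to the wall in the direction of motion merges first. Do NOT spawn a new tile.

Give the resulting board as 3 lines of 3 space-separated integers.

Slide down:
col 0: [0, 8, 16] -> [0, 8, 16]
col 1: [0, 0, 0] -> [0, 0, 0]
col 2: [16, 0, 0] -> [0, 0, 16]

Answer:  0  0  0
 8  0  0
16  0 16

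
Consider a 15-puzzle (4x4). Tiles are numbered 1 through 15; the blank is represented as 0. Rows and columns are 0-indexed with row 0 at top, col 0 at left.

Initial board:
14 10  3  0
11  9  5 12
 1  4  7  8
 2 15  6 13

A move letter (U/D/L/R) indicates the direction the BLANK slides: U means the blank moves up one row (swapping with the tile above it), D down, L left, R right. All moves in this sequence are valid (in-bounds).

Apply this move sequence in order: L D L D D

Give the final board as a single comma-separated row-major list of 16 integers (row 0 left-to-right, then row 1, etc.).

Answer: 14, 10, 5, 3, 11, 4, 9, 12, 1, 15, 7, 8, 2, 0, 6, 13

Derivation:
After move 1 (L):
14 10  0  3
11  9  5 12
 1  4  7  8
 2 15  6 13

After move 2 (D):
14 10  5  3
11  9  0 12
 1  4  7  8
 2 15  6 13

After move 3 (L):
14 10  5  3
11  0  9 12
 1  4  7  8
 2 15  6 13

After move 4 (D):
14 10  5  3
11  4  9 12
 1  0  7  8
 2 15  6 13

After move 5 (D):
14 10  5  3
11  4  9 12
 1 15  7  8
 2  0  6 13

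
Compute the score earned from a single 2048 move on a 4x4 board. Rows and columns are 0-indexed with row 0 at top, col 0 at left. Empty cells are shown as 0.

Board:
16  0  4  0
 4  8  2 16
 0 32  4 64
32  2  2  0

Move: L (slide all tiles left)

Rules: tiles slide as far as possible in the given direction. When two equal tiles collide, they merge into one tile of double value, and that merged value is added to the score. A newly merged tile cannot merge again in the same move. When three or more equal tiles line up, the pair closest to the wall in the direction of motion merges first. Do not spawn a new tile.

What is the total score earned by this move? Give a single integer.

Slide left:
row 0: [16, 0, 4, 0] -> [16, 4, 0, 0]  score +0 (running 0)
row 1: [4, 8, 2, 16] -> [4, 8, 2, 16]  score +0 (running 0)
row 2: [0, 32, 4, 64] -> [32, 4, 64, 0]  score +0 (running 0)
row 3: [32, 2, 2, 0] -> [32, 4, 0, 0]  score +4 (running 4)
Board after move:
16  4  0  0
 4  8  2 16
32  4 64  0
32  4  0  0

Answer: 4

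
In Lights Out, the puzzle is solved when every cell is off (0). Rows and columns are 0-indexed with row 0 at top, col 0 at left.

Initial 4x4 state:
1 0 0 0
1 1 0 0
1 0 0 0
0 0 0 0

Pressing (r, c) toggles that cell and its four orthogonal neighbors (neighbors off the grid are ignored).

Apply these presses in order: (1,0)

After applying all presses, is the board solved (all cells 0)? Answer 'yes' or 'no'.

Answer: yes

Derivation:
After press 1 at (1,0):
0 0 0 0
0 0 0 0
0 0 0 0
0 0 0 0

Lights still on: 0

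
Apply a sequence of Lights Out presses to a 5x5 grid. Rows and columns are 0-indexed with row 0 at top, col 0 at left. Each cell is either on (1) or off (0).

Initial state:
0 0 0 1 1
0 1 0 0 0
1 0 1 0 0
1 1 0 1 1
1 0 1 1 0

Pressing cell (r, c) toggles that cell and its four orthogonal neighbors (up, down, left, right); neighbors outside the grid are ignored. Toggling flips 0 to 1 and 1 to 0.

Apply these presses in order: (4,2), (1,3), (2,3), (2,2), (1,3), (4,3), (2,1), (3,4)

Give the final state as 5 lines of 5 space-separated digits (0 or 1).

Answer: 0 0 0 1 1
0 0 1 1 0
0 0 0 0 0
1 0 0 0 0
1 1 1 1 0

Derivation:
After press 1 at (4,2):
0 0 0 1 1
0 1 0 0 0
1 0 1 0 0
1 1 1 1 1
1 1 0 0 0

After press 2 at (1,3):
0 0 0 0 1
0 1 1 1 1
1 0 1 1 0
1 1 1 1 1
1 1 0 0 0

After press 3 at (2,3):
0 0 0 0 1
0 1 1 0 1
1 0 0 0 1
1 1 1 0 1
1 1 0 0 0

After press 4 at (2,2):
0 0 0 0 1
0 1 0 0 1
1 1 1 1 1
1 1 0 0 1
1 1 0 0 0

After press 5 at (1,3):
0 0 0 1 1
0 1 1 1 0
1 1 1 0 1
1 1 0 0 1
1 1 0 0 0

After press 6 at (4,3):
0 0 0 1 1
0 1 1 1 0
1 1 1 0 1
1 1 0 1 1
1 1 1 1 1

After press 7 at (2,1):
0 0 0 1 1
0 0 1 1 0
0 0 0 0 1
1 0 0 1 1
1 1 1 1 1

After press 8 at (3,4):
0 0 0 1 1
0 0 1 1 0
0 0 0 0 0
1 0 0 0 0
1 1 1 1 0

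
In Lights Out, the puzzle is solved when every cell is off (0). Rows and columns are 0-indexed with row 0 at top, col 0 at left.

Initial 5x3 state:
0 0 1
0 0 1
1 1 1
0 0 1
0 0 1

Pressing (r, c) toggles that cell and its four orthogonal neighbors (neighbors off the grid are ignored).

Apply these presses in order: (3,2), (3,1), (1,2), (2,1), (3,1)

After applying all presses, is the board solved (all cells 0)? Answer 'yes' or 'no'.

After press 1 at (3,2):
0 0 1
0 0 1
1 1 0
0 1 0
0 0 0

After press 2 at (3,1):
0 0 1
0 0 1
1 0 0
1 0 1
0 1 0

After press 3 at (1,2):
0 0 0
0 1 0
1 0 1
1 0 1
0 1 0

After press 4 at (2,1):
0 0 0
0 0 0
0 1 0
1 1 1
0 1 0

After press 5 at (3,1):
0 0 0
0 0 0
0 0 0
0 0 0
0 0 0

Lights still on: 0

Answer: yes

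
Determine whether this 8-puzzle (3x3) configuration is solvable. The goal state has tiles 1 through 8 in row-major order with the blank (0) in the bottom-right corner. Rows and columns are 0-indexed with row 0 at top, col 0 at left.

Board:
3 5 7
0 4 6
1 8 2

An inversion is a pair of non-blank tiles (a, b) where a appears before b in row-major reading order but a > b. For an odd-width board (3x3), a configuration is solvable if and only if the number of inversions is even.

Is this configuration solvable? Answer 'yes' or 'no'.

Inversions (pairs i<j in row-major order where tile[i] > tile[j] > 0): 14
14 is even, so the puzzle is solvable.

Answer: yes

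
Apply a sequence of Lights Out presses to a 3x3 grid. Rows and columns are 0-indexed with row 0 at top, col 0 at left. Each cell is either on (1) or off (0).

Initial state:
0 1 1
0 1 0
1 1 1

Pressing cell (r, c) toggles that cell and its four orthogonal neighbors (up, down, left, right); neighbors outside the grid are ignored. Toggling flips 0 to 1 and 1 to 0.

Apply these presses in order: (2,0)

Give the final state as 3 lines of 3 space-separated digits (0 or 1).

Answer: 0 1 1
1 1 0
0 0 1

Derivation:
After press 1 at (2,0):
0 1 1
1 1 0
0 0 1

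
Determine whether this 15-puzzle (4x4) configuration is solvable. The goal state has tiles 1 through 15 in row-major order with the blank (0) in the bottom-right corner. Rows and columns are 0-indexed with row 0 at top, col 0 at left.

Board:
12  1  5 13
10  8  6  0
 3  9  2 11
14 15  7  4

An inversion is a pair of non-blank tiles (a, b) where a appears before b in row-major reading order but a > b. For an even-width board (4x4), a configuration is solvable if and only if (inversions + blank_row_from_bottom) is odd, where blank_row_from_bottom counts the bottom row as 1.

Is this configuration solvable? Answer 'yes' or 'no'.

Inversions: 49
Blank is in row 1 (0-indexed from top), which is row 3 counting from the bottom (bottom = 1).
49 + 3 = 52, which is even, so the puzzle is not solvable.

Answer: no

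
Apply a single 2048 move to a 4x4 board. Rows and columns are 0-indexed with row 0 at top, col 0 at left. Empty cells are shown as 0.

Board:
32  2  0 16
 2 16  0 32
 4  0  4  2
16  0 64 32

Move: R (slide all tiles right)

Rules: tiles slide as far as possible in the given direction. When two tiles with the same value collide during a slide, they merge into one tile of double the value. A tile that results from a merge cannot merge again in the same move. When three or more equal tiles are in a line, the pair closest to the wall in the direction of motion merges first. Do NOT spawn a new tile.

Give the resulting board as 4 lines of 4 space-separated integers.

Slide right:
row 0: [32, 2, 0, 16] -> [0, 32, 2, 16]
row 1: [2, 16, 0, 32] -> [0, 2, 16, 32]
row 2: [4, 0, 4, 2] -> [0, 0, 8, 2]
row 3: [16, 0, 64, 32] -> [0, 16, 64, 32]

Answer:  0 32  2 16
 0  2 16 32
 0  0  8  2
 0 16 64 32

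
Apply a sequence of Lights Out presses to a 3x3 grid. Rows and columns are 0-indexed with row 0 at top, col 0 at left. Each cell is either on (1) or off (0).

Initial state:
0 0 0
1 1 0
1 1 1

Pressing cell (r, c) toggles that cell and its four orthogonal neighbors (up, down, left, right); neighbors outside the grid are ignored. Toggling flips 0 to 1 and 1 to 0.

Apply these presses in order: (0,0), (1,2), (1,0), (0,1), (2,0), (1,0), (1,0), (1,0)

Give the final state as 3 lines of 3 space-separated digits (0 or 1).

Answer: 0 0 0
1 1 1
0 0 0

Derivation:
After press 1 at (0,0):
1 1 0
0 1 0
1 1 1

After press 2 at (1,2):
1 1 1
0 0 1
1 1 0

After press 3 at (1,0):
0 1 1
1 1 1
0 1 0

After press 4 at (0,1):
1 0 0
1 0 1
0 1 0

After press 5 at (2,0):
1 0 0
0 0 1
1 0 0

After press 6 at (1,0):
0 0 0
1 1 1
0 0 0

After press 7 at (1,0):
1 0 0
0 0 1
1 0 0

After press 8 at (1,0):
0 0 0
1 1 1
0 0 0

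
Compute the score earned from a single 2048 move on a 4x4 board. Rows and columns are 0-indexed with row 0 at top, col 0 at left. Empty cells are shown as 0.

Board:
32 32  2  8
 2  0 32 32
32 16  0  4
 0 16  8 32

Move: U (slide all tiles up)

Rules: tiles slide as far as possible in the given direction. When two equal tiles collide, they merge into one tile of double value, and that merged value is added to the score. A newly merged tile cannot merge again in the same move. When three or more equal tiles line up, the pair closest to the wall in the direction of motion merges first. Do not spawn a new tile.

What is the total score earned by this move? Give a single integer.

Answer: 32

Derivation:
Slide up:
col 0: [32, 2, 32, 0] -> [32, 2, 32, 0]  score +0 (running 0)
col 1: [32, 0, 16, 16] -> [32, 32, 0, 0]  score +32 (running 32)
col 2: [2, 32, 0, 8] -> [2, 32, 8, 0]  score +0 (running 32)
col 3: [8, 32, 4, 32] -> [8, 32, 4, 32]  score +0 (running 32)
Board after move:
32 32  2  8
 2 32 32 32
32  0  8  4
 0  0  0 32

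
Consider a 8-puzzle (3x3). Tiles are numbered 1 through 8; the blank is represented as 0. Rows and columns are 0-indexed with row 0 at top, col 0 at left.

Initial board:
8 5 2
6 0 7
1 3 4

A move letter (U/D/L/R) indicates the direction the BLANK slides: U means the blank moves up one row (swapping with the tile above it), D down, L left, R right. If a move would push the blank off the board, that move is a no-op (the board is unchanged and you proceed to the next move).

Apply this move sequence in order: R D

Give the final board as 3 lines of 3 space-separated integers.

Answer: 8 5 2
6 7 4
1 3 0

Derivation:
After move 1 (R):
8 5 2
6 7 0
1 3 4

After move 2 (D):
8 5 2
6 7 4
1 3 0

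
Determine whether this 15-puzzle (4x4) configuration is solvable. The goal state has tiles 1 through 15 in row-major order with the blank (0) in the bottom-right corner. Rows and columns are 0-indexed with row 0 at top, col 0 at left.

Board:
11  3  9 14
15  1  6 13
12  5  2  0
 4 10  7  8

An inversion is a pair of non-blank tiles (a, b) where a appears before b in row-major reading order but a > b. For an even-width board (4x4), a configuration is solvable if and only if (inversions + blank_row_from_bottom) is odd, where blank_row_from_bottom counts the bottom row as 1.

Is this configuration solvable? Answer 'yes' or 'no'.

Inversions: 59
Blank is in row 2 (0-indexed from top), which is row 2 counting from the bottom (bottom = 1).
59 + 2 = 61, which is odd, so the puzzle is solvable.

Answer: yes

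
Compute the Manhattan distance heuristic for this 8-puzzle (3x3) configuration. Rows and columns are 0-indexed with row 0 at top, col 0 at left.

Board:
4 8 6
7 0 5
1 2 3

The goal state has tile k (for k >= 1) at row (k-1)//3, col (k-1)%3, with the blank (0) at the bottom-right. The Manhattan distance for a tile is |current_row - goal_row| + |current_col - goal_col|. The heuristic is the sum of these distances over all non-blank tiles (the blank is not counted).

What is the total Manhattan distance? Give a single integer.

Answer: 12

Derivation:
Tile 4: at (0,0), goal (1,0), distance |0-1|+|0-0| = 1
Tile 8: at (0,1), goal (2,1), distance |0-2|+|1-1| = 2
Tile 6: at (0,2), goal (1,2), distance |0-1|+|2-2| = 1
Tile 7: at (1,0), goal (2,0), distance |1-2|+|0-0| = 1
Tile 5: at (1,2), goal (1,1), distance |1-1|+|2-1| = 1
Tile 1: at (2,0), goal (0,0), distance |2-0|+|0-0| = 2
Tile 2: at (2,1), goal (0,1), distance |2-0|+|1-1| = 2
Tile 3: at (2,2), goal (0,2), distance |2-0|+|2-2| = 2
Sum: 1 + 2 + 1 + 1 + 1 + 2 + 2 + 2 = 12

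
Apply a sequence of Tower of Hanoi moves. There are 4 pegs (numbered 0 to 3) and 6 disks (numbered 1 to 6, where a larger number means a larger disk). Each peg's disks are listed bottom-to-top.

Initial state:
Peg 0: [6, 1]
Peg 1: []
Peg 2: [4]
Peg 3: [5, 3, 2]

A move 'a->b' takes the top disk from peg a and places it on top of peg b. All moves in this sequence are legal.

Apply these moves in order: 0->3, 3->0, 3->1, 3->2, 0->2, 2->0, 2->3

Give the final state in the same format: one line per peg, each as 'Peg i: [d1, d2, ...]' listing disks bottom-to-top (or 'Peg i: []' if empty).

After move 1 (0->3):
Peg 0: [6]
Peg 1: []
Peg 2: [4]
Peg 3: [5, 3, 2, 1]

After move 2 (3->0):
Peg 0: [6, 1]
Peg 1: []
Peg 2: [4]
Peg 3: [5, 3, 2]

After move 3 (3->1):
Peg 0: [6, 1]
Peg 1: [2]
Peg 2: [4]
Peg 3: [5, 3]

After move 4 (3->2):
Peg 0: [6, 1]
Peg 1: [2]
Peg 2: [4, 3]
Peg 3: [5]

After move 5 (0->2):
Peg 0: [6]
Peg 1: [2]
Peg 2: [4, 3, 1]
Peg 3: [5]

After move 6 (2->0):
Peg 0: [6, 1]
Peg 1: [2]
Peg 2: [4, 3]
Peg 3: [5]

After move 7 (2->3):
Peg 0: [6, 1]
Peg 1: [2]
Peg 2: [4]
Peg 3: [5, 3]

Answer: Peg 0: [6, 1]
Peg 1: [2]
Peg 2: [4]
Peg 3: [5, 3]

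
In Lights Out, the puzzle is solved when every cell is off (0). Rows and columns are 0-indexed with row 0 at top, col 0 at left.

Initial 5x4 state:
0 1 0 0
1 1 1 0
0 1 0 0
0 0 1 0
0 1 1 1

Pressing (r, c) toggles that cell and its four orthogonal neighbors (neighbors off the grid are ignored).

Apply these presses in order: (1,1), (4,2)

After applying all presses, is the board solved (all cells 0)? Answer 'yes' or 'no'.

Answer: yes

Derivation:
After press 1 at (1,1):
0 0 0 0
0 0 0 0
0 0 0 0
0 0 1 0
0 1 1 1

After press 2 at (4,2):
0 0 0 0
0 0 0 0
0 0 0 0
0 0 0 0
0 0 0 0

Lights still on: 0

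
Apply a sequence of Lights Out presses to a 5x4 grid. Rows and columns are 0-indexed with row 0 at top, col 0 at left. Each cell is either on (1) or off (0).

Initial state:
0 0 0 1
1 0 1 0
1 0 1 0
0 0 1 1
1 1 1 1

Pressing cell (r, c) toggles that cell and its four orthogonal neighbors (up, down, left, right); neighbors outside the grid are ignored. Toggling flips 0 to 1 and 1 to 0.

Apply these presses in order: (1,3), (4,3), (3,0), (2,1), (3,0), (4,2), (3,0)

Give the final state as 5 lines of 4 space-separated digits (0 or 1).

Answer: 0 0 0 0
1 1 0 1
1 1 0 1
1 0 0 0
0 0 1 1

Derivation:
After press 1 at (1,3):
0 0 0 0
1 0 0 1
1 0 1 1
0 0 1 1
1 1 1 1

After press 2 at (4,3):
0 0 0 0
1 0 0 1
1 0 1 1
0 0 1 0
1 1 0 0

After press 3 at (3,0):
0 0 0 0
1 0 0 1
0 0 1 1
1 1 1 0
0 1 0 0

After press 4 at (2,1):
0 0 0 0
1 1 0 1
1 1 0 1
1 0 1 0
0 1 0 0

After press 5 at (3,0):
0 0 0 0
1 1 0 1
0 1 0 1
0 1 1 0
1 1 0 0

After press 6 at (4,2):
0 0 0 0
1 1 0 1
0 1 0 1
0 1 0 0
1 0 1 1

After press 7 at (3,0):
0 0 0 0
1 1 0 1
1 1 0 1
1 0 0 0
0 0 1 1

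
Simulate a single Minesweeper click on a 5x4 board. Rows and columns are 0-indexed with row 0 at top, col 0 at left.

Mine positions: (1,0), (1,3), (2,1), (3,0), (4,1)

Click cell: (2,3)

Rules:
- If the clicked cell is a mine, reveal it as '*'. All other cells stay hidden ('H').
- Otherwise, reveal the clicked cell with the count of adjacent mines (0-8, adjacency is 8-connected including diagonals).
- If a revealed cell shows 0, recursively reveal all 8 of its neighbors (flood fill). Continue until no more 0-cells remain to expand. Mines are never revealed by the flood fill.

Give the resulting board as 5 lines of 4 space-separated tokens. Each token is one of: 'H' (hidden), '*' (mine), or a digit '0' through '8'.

H H H H
H H H H
H H H 1
H H H H
H H H H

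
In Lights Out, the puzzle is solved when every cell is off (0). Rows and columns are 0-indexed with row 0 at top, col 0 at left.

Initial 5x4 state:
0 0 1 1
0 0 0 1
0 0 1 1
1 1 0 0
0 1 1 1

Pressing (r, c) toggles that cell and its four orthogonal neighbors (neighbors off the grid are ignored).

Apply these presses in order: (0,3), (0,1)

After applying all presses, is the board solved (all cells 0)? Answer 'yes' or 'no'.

Answer: no

Derivation:
After press 1 at (0,3):
0 0 0 0
0 0 0 0
0 0 1 1
1 1 0 0
0 1 1 1

After press 2 at (0,1):
1 1 1 0
0 1 0 0
0 0 1 1
1 1 0 0
0 1 1 1

Lights still on: 11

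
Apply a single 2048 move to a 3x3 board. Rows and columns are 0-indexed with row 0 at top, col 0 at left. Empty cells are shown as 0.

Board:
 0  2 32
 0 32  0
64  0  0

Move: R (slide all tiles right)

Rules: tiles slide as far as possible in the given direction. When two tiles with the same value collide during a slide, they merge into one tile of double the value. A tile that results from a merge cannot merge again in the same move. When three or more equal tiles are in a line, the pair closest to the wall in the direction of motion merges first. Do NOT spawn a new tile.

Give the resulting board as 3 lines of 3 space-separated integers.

Answer:  0  2 32
 0  0 32
 0  0 64

Derivation:
Slide right:
row 0: [0, 2, 32] -> [0, 2, 32]
row 1: [0, 32, 0] -> [0, 0, 32]
row 2: [64, 0, 0] -> [0, 0, 64]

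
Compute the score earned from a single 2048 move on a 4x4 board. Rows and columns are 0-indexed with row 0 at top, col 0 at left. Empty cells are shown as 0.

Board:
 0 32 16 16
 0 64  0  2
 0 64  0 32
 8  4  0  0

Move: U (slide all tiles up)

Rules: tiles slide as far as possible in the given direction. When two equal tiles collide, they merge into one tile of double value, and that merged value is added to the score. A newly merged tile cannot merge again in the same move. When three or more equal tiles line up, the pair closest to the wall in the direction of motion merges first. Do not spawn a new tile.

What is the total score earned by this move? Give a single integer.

Answer: 128

Derivation:
Slide up:
col 0: [0, 0, 0, 8] -> [8, 0, 0, 0]  score +0 (running 0)
col 1: [32, 64, 64, 4] -> [32, 128, 4, 0]  score +128 (running 128)
col 2: [16, 0, 0, 0] -> [16, 0, 0, 0]  score +0 (running 128)
col 3: [16, 2, 32, 0] -> [16, 2, 32, 0]  score +0 (running 128)
Board after move:
  8  32  16  16
  0 128   0   2
  0   4   0  32
  0   0   0   0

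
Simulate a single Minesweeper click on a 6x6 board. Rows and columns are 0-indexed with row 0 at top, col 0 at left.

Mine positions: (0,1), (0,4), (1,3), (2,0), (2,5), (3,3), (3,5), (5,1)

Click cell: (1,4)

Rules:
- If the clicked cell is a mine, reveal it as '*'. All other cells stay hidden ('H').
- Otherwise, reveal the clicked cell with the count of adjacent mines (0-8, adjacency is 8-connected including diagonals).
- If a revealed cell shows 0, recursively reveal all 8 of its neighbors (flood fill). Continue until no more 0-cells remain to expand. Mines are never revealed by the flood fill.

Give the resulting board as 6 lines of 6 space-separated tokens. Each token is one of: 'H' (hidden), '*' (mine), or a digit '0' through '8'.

H H H H H H
H H H H 3 H
H H H H H H
H H H H H H
H H H H H H
H H H H H H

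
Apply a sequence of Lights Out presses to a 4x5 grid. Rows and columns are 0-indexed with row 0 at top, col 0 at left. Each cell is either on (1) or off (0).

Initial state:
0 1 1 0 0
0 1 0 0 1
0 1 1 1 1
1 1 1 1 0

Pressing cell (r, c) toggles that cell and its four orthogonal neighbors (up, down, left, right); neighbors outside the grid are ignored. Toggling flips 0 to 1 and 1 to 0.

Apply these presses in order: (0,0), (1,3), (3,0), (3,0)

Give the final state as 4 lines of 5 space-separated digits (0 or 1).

After press 1 at (0,0):
1 0 1 0 0
1 1 0 0 1
0 1 1 1 1
1 1 1 1 0

After press 2 at (1,3):
1 0 1 1 0
1 1 1 1 0
0 1 1 0 1
1 1 1 1 0

After press 3 at (3,0):
1 0 1 1 0
1 1 1 1 0
1 1 1 0 1
0 0 1 1 0

After press 4 at (3,0):
1 0 1 1 0
1 1 1 1 0
0 1 1 0 1
1 1 1 1 0

Answer: 1 0 1 1 0
1 1 1 1 0
0 1 1 0 1
1 1 1 1 0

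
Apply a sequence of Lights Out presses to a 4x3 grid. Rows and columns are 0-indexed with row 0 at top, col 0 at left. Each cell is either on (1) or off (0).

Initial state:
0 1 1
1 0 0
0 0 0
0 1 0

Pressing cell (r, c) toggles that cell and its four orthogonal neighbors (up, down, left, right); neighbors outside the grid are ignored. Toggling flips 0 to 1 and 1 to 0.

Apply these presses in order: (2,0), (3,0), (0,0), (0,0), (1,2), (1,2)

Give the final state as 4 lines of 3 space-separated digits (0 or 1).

After press 1 at (2,0):
0 1 1
0 0 0
1 1 0
1 1 0

After press 2 at (3,0):
0 1 1
0 0 0
0 1 0
0 0 0

After press 3 at (0,0):
1 0 1
1 0 0
0 1 0
0 0 0

After press 4 at (0,0):
0 1 1
0 0 0
0 1 0
0 0 0

After press 5 at (1,2):
0 1 0
0 1 1
0 1 1
0 0 0

After press 6 at (1,2):
0 1 1
0 0 0
0 1 0
0 0 0

Answer: 0 1 1
0 0 0
0 1 0
0 0 0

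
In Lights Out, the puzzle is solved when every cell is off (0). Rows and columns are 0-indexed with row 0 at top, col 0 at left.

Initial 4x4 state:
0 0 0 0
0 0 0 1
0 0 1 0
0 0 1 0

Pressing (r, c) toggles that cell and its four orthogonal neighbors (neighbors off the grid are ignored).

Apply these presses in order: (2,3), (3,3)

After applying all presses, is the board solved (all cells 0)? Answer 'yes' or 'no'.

Answer: yes

Derivation:
After press 1 at (2,3):
0 0 0 0
0 0 0 0
0 0 0 1
0 0 1 1

After press 2 at (3,3):
0 0 0 0
0 0 0 0
0 0 0 0
0 0 0 0

Lights still on: 0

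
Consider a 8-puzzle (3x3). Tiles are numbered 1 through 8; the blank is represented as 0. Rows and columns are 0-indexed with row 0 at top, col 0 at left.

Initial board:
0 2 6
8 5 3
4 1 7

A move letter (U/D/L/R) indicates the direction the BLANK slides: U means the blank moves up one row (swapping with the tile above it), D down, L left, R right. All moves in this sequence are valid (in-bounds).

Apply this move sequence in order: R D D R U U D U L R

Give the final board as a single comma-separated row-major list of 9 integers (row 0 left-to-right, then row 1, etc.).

Answer: 2, 5, 0, 8, 1, 6, 4, 7, 3

Derivation:
After move 1 (R):
2 0 6
8 5 3
4 1 7

After move 2 (D):
2 5 6
8 0 3
4 1 7

After move 3 (D):
2 5 6
8 1 3
4 0 7

After move 4 (R):
2 5 6
8 1 3
4 7 0

After move 5 (U):
2 5 6
8 1 0
4 7 3

After move 6 (U):
2 5 0
8 1 6
4 7 3

After move 7 (D):
2 5 6
8 1 0
4 7 3

After move 8 (U):
2 5 0
8 1 6
4 7 3

After move 9 (L):
2 0 5
8 1 6
4 7 3

After move 10 (R):
2 5 0
8 1 6
4 7 3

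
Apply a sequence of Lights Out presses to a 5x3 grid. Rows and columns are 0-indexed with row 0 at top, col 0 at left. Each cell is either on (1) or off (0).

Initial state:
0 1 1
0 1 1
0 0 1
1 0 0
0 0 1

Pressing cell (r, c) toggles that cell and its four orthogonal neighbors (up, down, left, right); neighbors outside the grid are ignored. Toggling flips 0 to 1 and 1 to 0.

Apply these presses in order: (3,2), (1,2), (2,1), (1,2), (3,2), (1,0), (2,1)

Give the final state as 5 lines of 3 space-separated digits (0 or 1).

Answer: 1 1 1
1 0 1
1 0 1
1 0 0
0 0 1

Derivation:
After press 1 at (3,2):
0 1 1
0 1 1
0 0 0
1 1 1
0 0 0

After press 2 at (1,2):
0 1 0
0 0 0
0 0 1
1 1 1
0 0 0

After press 3 at (2,1):
0 1 0
0 1 0
1 1 0
1 0 1
0 0 0

After press 4 at (1,2):
0 1 1
0 0 1
1 1 1
1 0 1
0 0 0

After press 5 at (3,2):
0 1 1
0 0 1
1 1 0
1 1 0
0 0 1

After press 6 at (1,0):
1 1 1
1 1 1
0 1 0
1 1 0
0 0 1

After press 7 at (2,1):
1 1 1
1 0 1
1 0 1
1 0 0
0 0 1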